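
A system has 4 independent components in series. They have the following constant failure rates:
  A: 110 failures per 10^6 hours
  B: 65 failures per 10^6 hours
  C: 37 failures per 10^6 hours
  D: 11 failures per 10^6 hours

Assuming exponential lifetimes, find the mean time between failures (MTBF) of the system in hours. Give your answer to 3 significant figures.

4480

Series of exponential components: λ_sys = Σ λ_i
λ_sys = 0.00011 + 0.000065 + 0.000037 + 0.000011 = 2.2300e-04 /h
MTBF = 1 / λ_sys = 4480 h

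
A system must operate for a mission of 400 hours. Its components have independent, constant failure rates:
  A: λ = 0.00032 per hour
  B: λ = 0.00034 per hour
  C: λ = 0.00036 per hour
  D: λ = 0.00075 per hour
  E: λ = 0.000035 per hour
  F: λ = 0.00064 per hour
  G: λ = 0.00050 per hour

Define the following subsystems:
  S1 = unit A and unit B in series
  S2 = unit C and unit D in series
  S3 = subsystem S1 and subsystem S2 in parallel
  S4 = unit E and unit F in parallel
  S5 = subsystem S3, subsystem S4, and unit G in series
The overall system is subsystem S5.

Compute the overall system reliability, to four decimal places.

0.7483

R(A) = exp(−0.00032 × 400) = 0.879853
R(B) = exp(−0.00034 × 400) = 0.872843
R(C) = exp(−0.00036 × 400) = 0.865888
R(D) = exp(−0.00075 × 400) = 0.740818
R(E) = exp(−0.000035 × 400) = 0.986098
R(F) = exp(−0.00064 × 400) = 0.774142
R(G) = exp(−0.00050 × 400) = 0.818731
Series (A and B): 0.879853 × 0.872843 = 0.767974
Series (C and D): 0.865888 × 0.740818 = 0.641465
Parallel ([0.767974] and [0.641465]): 1 − (1 − 0.767974)(1 − 0.641465) = 0.916811
Parallel (E and F): 1 − (1 − 0.986098)(1 − 0.774142) = 0.996860
Series ([0.916811], [0.996860], and G): 0.916811 × 0.996860 × 0.818731 = 0.7483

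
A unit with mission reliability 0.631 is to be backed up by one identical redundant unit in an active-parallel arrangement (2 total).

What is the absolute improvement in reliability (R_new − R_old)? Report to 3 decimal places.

0.233

R_before = 0.631
R_after = 1 − (1 − 0.631)^2 = 0.864
ΔR = 0.864 − 0.631 = 0.233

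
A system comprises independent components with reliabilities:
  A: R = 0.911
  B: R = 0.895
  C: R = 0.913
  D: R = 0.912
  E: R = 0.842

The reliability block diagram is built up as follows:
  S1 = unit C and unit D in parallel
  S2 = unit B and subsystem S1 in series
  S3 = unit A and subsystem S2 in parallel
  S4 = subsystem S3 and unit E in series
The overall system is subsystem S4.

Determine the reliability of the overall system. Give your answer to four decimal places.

Parallel (C and D): 1 − (1 − 0.913000)(1 − 0.912000) = 0.992344
Series (B and [0.992344]): 0.895000 × 0.992344 = 0.888148
Parallel (A and [0.888148]): 1 − (1 − 0.911000)(1 − 0.888148) = 0.990045
Series ([0.990045] and E): 0.990045 × 0.842000 = 0.8336

0.8336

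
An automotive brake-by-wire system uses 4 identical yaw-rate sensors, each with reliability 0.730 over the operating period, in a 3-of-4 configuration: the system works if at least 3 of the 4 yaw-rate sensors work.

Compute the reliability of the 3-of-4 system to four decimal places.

0.7041

R = Σ_{i=3}^{4} C(4,i) p^i (1−p)^{4−i} with p = 0.730
C(4,3)·0.730^3·0.270^1 = 0.420138
C(4,4)·0.730^4·0.270^0 = 0.283982
Sum = 0.7041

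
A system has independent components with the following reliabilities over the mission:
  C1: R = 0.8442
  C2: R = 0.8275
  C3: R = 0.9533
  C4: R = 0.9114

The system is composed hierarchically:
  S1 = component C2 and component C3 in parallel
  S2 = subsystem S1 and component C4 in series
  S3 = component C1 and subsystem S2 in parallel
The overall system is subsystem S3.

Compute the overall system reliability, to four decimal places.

Parallel (C2 and C3): 1 − (1 − 0.827500)(1 − 0.953300) = 0.991944
Series ([0.991944] and C4): 0.991944 × 0.911400 = 0.904058
Parallel (C1 and [0.904058]): 1 − (1 − 0.844200)(1 − 0.904058) = 0.9851

0.9851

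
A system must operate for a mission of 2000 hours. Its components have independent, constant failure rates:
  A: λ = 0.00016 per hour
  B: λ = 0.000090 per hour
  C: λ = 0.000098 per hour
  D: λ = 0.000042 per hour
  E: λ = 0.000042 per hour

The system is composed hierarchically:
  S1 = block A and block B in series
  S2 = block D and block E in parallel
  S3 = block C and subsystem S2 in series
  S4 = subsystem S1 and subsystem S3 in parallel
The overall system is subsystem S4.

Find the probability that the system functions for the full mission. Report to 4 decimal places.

0.9279

R(A) = exp(−0.00016 × 2000) = 0.726149
R(B) = exp(−0.000090 × 2000) = 0.835270
R(C) = exp(−0.000098 × 2000) = 0.822012
R(D) = exp(−0.000042 × 2000) = 0.919431
R(E) = exp(−0.000042 × 2000) = 0.919431
Series (A and B): 0.726149 × 0.835270 = 0.606530
Parallel (D and E): 1 − (1 − 0.919431)(1 − 0.919431) = 0.993509
Series (C and [0.993509]): 0.822012 × 0.993509 = 0.816676
Parallel ([0.606530] and [0.816676]): 1 − (1 − 0.606530)(1 − 0.816676) = 0.9279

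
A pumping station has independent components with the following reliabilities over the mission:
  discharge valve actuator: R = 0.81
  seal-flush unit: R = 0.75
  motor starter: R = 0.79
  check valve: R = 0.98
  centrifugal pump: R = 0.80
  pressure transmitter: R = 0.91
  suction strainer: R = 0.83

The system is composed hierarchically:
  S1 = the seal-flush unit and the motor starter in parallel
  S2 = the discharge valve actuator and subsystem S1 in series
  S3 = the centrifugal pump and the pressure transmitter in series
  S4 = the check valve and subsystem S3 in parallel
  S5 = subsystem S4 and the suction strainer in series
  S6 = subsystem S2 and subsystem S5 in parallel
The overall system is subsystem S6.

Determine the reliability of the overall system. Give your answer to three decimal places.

Parallel (seal-flush unit and motor starter): 1 − (1 − 0.75000)(1 − 0.79000) = 0.94750
Series (discharge valve actuator and [0.94750]): 0.81000 × 0.94750 = 0.76748
Series (centrifugal pump and pressure transmitter): 0.80000 × 0.91000 = 0.72800
Parallel (check valve and [0.72800]): 1 − (1 − 0.98000)(1 − 0.72800) = 0.99456
Series ([0.99456] and suction strainer): 0.99456 × 0.83000 = 0.82548
Parallel ([0.76748] and [0.82548]): 1 − (1 − 0.76748)(1 − 0.82548) = 0.959

0.959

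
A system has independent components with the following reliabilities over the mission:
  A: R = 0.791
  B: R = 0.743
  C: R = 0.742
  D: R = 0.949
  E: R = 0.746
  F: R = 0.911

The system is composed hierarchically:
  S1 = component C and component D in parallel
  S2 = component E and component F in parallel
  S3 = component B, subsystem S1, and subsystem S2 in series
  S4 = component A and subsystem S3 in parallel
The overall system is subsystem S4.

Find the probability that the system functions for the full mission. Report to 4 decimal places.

0.9408

Parallel (C and D): 1 − (1 − 0.742000)(1 − 0.949000) = 0.986842
Parallel (E and F): 1 − (1 − 0.746000)(1 − 0.911000) = 0.977394
Series (B, [0.986842], and [0.977394]): 0.743000 × 0.986842 × 0.977394 = 0.716648
Parallel (A and [0.716648]): 1 − (1 − 0.791000)(1 − 0.716648) = 0.9408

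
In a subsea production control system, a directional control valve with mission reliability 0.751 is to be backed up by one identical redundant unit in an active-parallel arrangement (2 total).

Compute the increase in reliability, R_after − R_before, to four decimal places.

0.1870

R_before = 0.751
R_after = 1 − (1 − 0.751)^2 = 0.9380
ΔR = 0.9380 − 0.751 = 0.1870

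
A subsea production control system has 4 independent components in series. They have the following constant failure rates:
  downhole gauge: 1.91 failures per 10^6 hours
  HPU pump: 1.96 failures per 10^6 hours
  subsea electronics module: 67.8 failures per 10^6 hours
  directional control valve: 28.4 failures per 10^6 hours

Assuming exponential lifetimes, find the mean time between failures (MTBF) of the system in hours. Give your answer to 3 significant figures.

Series of exponential components: λ_sys = Σ λ_i
λ_sys = 0.00000191 + 0.00000196 + 0.0000678 + 0.0000284 = 1.0007e-04 /h
MTBF = 1 / λ_sys = 9990 h

9990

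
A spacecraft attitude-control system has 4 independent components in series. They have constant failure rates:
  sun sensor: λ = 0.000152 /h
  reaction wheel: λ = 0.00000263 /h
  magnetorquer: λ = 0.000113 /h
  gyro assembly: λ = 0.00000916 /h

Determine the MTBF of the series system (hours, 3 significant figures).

3610

Series of exponential components: λ_sys = Σ λ_i
λ_sys = 0.000152 + 0.00000263 + 0.000113 + 0.00000916 = 2.7679e-04 /h
MTBF = 1 / λ_sys = 3610 h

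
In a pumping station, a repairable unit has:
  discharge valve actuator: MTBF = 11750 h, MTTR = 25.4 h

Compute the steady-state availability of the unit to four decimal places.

A(discharge valve actuator) = MTBF/(MTBF+MTTR) = 11750/(11750+25.4) = 0.9978

0.9978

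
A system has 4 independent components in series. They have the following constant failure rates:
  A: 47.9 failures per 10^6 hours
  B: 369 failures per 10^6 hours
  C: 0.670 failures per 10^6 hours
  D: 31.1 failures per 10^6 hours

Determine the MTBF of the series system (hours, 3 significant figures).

Series of exponential components: λ_sys = Σ λ_i
λ_sys = 0.0000479 + 0.000369 + 0.000000670 + 0.0000311 = 4.4867e-04 /h
MTBF = 1 / λ_sys = 2230 h

2230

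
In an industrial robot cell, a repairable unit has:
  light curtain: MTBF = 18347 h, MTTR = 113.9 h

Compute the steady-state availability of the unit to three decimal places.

A(light curtain) = MTBF/(MTBF+MTTR) = 18347/(18347+113.9) = 0.994

0.994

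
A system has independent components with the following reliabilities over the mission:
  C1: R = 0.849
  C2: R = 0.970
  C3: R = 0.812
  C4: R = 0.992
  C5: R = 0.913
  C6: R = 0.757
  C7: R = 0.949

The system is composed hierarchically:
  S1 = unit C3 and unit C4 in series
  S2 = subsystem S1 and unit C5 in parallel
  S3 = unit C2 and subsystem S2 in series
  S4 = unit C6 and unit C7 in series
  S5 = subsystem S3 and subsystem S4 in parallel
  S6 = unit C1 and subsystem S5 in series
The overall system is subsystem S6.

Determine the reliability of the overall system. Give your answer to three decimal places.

0.838

Series (C3 and C4): 0.81200 × 0.99200 = 0.80550
Parallel ([0.80550] and C5): 1 − (1 − 0.80550)(1 − 0.91300) = 0.98308
Series (C2 and [0.98308]): 0.97000 × 0.98308 = 0.95359
Series (C6 and C7): 0.75700 × 0.94900 = 0.71839
Parallel ([0.95359] and [0.71839]): 1 − (1 − 0.95359)(1 − 0.71839) = 0.98693
Series (C1 and [0.98693]): 0.84900 × 0.98693 = 0.838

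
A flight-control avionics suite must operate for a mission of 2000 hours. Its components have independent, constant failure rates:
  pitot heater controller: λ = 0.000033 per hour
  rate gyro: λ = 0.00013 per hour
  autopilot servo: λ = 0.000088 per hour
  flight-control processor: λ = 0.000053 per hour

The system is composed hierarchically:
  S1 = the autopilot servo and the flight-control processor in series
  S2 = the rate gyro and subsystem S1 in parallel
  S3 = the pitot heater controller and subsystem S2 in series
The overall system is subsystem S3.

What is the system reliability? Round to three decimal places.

R(pitot heater controller) = exp(−0.000033 × 2000) = 0.93613
R(rate gyro) = exp(−0.00013 × 2000) = 0.77105
R(autopilot servo) = exp(−0.000088 × 2000) = 0.83862
R(flight-control processor) = exp(−0.000053 × 2000) = 0.89942
Series (autopilot servo and flight-control processor): 0.83862 × 0.89942 = 0.75427
Parallel (rate gyro and [0.75427]): 1 − (1 − 0.77105)(1 − 0.75427) = 0.94374
Series (pitot heater controller and [0.94374]): 0.93613 × 0.94374 = 0.883

0.883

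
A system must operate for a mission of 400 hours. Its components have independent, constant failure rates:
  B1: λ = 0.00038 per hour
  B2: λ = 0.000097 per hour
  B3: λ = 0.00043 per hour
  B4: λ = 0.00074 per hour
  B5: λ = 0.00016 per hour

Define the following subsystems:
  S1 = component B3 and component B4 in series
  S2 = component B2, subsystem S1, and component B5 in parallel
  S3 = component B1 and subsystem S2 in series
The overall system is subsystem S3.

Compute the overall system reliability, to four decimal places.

0.8582

R(B1) = exp(−0.00038 × 400) = 0.858988
R(B2) = exp(−0.000097 × 400) = 0.961943
R(B3) = exp(−0.00043 × 400) = 0.841979
R(B4) = exp(−0.00074 × 400) = 0.743787
R(B5) = exp(−0.00016 × 400) = 0.938005
Series (B3 and B4): 0.841979 × 0.743787 = 0.626253
Parallel (B2, [0.626253], and B5): 1 − (1 − 0.961943)(1 − 0.626253)(1 − 0.938005) = 0.999118
Series (B1 and [0.999118]): 0.858988 × 0.999118 = 0.8582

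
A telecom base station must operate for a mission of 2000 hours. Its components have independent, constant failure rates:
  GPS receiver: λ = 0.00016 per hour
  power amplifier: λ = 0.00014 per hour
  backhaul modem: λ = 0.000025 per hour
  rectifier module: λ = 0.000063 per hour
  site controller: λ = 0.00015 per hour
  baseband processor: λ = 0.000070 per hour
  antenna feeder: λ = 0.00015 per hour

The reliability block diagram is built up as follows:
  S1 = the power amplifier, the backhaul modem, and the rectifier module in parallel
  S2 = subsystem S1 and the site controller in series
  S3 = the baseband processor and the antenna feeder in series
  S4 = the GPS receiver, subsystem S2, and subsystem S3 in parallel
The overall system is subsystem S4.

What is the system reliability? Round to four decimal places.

R(GPS receiver) = exp(−0.00016 × 2000) = 0.726149
R(power amplifier) = exp(−0.00014 × 2000) = 0.755784
R(backhaul modem) = exp(−0.000025 × 2000) = 0.951229
R(rectifier module) = exp(−0.000063 × 2000) = 0.881615
R(site controller) = exp(−0.00015 × 2000) = 0.740818
R(baseband processor) = exp(−0.000070 × 2000) = 0.869358
R(antenna feeder) = exp(−0.00015 × 2000) = 0.740818
Parallel (power amplifier, backhaul modem, and rectifier module): 1 − (1 − 0.755784)(1 − 0.951229)(1 − 0.881615) = 0.998590
Series ([0.998590] and site controller): 0.998590 × 0.740818 = 0.739773
Series (baseband processor and antenna feeder): 0.869358 × 0.740818 = 0.644036
Parallel (GPS receiver, [0.739773], and [0.644036]): 1 − (1 − 0.726149)(1 − 0.739773)(1 − 0.644036) = 0.9746

0.9746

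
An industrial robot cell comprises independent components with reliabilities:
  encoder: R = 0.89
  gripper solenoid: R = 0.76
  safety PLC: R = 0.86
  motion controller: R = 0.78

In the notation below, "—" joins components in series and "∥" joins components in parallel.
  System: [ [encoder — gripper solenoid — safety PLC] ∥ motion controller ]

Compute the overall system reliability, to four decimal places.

Series (encoder, gripper solenoid, and safety PLC): 0.890000 × 0.760000 × 0.860000 = 0.581704
Parallel ([0.581704] and motion controller): 1 − (1 − 0.581704)(1 − 0.780000) = 0.9080

0.9080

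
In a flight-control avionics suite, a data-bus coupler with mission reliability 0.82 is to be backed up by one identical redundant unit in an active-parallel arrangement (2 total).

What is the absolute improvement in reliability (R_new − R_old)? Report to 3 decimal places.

0.148

R_before = 0.82
R_after = 1 − (1 − 0.82)^2 = 0.968
ΔR = 0.968 − 0.82 = 0.148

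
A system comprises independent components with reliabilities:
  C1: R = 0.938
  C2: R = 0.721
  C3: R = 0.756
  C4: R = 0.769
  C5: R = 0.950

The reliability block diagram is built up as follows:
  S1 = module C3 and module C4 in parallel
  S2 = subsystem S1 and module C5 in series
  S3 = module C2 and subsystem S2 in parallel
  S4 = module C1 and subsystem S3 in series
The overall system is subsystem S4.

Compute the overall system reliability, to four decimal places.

Parallel (C3 and C4): 1 − (1 − 0.756000)(1 − 0.769000) = 0.943636
Series ([0.943636] and C5): 0.943636 × 0.950000 = 0.896454
Parallel (C2 and [0.896454]): 1 − (1 − 0.721000)(1 − 0.896454) = 0.971111
Series (C1 and [0.971111]): 0.938000 × 0.971111 = 0.9109

0.9109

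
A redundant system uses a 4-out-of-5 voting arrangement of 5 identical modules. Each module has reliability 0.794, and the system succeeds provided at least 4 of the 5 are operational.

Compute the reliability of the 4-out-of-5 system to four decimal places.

R = Σ_{i=4}^{5} C(5,i) p^i (1−p)^{5−i} with p = 0.794
C(5,4)·0.794^4·0.206^1 = 0.409373
C(5,5)·0.794^5·0.206^0 = 0.315575
Sum = 0.7249

0.7249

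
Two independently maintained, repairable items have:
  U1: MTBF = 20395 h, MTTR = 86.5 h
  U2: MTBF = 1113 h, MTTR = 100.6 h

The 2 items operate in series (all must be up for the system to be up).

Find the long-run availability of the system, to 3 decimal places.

A(U1) = MTBF/(MTBF+MTTR) = 20395/(20395+86.5) = 0.995777
A(U2) = MTBF/(MTBF+MTTR) = 1113/(1113+100.6) = 0.917106
Series availability: 0.995777 × 0.917106 = 0.913

0.913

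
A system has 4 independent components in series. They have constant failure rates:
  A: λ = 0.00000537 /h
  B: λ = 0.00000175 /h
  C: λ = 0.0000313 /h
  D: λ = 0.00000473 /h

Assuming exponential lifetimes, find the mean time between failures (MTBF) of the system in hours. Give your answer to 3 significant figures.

Series of exponential components: λ_sys = Σ λ_i
λ_sys = 0.00000537 + 0.00000175 + 0.0000313 + 0.00000473 = 4.3150e-05 /h
MTBF = 1 / λ_sys = 23200 h

23200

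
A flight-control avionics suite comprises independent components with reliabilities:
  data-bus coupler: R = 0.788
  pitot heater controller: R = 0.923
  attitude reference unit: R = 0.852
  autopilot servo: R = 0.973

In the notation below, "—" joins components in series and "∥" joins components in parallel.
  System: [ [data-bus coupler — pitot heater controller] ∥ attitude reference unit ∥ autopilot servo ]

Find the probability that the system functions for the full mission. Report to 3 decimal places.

Series (data-bus coupler and pitot heater controller): 0.78800 × 0.92300 = 0.72732
Parallel ([0.72732], attitude reference unit, and autopilot servo): 1 − (1 − 0.72732)(1 − 0.85200)(1 − 0.97300) = 0.999

0.999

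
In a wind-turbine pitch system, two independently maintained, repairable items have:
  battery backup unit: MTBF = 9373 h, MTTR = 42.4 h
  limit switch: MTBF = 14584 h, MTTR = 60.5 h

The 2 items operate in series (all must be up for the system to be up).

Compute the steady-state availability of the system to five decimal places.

0.99138

A(battery backup unit) = MTBF/(MTBF+MTTR) = 9373/(9373+42.4) = 0.995497
A(limit switch) = MTBF/(MTBF+MTTR) = 14584/(14584+60.5) = 0.995869
Series availability: 0.995497 × 0.995869 = 0.99138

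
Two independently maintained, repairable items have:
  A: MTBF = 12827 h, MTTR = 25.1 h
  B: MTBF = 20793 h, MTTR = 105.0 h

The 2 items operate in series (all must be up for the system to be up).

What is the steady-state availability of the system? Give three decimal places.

A(A) = MTBF/(MTBF+MTTR) = 12827/(12827+25.1) = 0.998047
A(B) = MTBF/(MTBF+MTTR) = 20793/(20793+105.0) = 0.994976
Series availability: 0.998047 × 0.994976 = 0.993

0.993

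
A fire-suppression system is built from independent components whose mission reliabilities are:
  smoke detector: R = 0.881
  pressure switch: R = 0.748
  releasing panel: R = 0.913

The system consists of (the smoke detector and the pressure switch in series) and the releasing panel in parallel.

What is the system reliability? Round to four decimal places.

0.9703

Series (smoke detector and pressure switch): 0.881000 × 0.748000 = 0.658988
Parallel ([0.658988] and releasing panel): 1 − (1 − 0.658988)(1 − 0.913000) = 0.9703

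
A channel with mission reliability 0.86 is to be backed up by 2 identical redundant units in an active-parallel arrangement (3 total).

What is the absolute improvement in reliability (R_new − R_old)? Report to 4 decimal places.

0.1373

R_before = 0.86
R_after = 1 − (1 − 0.86)^3 = 0.9973
ΔR = 0.9973 − 0.86 = 0.1373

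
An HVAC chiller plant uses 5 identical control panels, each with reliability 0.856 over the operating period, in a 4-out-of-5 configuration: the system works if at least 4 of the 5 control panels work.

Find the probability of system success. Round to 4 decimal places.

R = Σ_{i=4}^{5} C(5,i) p^i (1−p)^{5−i} with p = 0.856
C(5,4)·0.856^4·0.144^1 = 0.386569
C(5,5)·0.856^5·0.144^0 = 0.459588
Sum = 0.8462

0.8462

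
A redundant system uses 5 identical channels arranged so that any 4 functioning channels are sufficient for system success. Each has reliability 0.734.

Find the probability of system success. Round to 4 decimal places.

0.5991

R = Σ_{i=4}^{5} C(5,i) p^i (1−p)^{5−i} with p = 0.734
C(5,4)·0.734^4·0.266^1 = 0.386043
C(5,5)·0.734^5·0.266^0 = 0.213049
Sum = 0.5991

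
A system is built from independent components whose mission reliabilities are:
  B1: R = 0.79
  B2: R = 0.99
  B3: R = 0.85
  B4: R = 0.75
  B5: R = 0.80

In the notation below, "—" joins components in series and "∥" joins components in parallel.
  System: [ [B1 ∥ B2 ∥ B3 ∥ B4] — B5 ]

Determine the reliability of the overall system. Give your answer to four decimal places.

0.7999

Parallel (B1, B2, B3, and B4): 1 − (1 − 0.790000)(1 − 0.990000)(1 − 0.850000)(1 − 0.750000) = 0.999921
Series ([0.999921] and B5): 0.999921 × 0.800000 = 0.7999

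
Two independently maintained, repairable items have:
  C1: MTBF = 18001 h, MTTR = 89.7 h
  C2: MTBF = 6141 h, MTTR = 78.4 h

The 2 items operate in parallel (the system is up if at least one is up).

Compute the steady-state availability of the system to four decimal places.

A(C1) = MTBF/(MTBF+MTTR) = 18001/(18001+89.7) = 0.995042
A(C2) = MTBF/(MTBF+MTTR) = 6141/(6141+78.4) = 0.987394
Parallel availability: 1 − (1 − 0.995042)(1 − 0.987394) = 0.9999

0.9999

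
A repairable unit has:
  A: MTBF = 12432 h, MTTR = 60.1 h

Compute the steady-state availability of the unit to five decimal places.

A(A) = MTBF/(MTBF+MTTR) = 12432/(12432+60.1) = 0.99519

0.99519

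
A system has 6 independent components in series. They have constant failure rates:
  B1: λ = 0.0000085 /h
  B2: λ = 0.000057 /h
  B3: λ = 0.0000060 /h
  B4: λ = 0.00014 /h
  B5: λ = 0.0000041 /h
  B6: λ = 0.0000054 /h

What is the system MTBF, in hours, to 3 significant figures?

Series of exponential components: λ_sys = Σ λ_i
λ_sys = 0.0000085 + 0.000057 + 0.0000060 + 0.00014 + 0.0000041 + 0.0000054 = 2.2100e-04 /h
MTBF = 1 / λ_sys = 4520 h

4520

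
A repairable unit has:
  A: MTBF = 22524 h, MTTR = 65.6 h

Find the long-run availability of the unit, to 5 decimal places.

A(A) = MTBF/(MTBF+MTTR) = 22524/(22524+65.6) = 0.99710

0.99710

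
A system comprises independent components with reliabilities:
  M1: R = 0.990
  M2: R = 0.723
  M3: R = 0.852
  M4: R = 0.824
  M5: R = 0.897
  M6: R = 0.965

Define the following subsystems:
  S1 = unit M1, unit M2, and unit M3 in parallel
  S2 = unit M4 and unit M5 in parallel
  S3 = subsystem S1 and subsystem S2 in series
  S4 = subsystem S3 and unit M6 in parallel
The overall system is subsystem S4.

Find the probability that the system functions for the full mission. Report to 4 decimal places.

Parallel (M1, M2, and M3): 1 − (1 − 0.990000)(1 − 0.723000)(1 − 0.852000) = 0.999590
Parallel (M4 and M5): 1 − (1 − 0.824000)(1 − 0.897000) = 0.981872
Series ([0.999590] and [0.981872]): 0.999590 × 0.981872 = 0.981469
Parallel ([0.981469] and M6): 1 − (1 − 0.981469)(1 − 0.965000) = 0.9994

0.9994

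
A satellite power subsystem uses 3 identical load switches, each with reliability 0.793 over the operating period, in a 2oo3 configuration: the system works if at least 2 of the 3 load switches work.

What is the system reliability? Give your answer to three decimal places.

R = Σ_{i=2}^{3} C(3,i) p^i (1−p)^{3−i} with p = 0.793
C(3,2)·0.793^2·0.207^1 = 0.39052
C(3,3)·0.793^3·0.207^0 = 0.49868
Sum = 0.889

0.889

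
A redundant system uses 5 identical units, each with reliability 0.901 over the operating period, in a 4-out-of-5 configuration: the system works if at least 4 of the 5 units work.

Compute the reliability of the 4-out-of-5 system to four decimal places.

R = Σ_{i=4}^{5} C(5,i) p^i (1−p)^{5−i} with p = 0.901
C(5,4)·0.901^4·0.099^1 = 0.326215
C(5,5)·0.901^5·0.099^0 = 0.593778
Sum = 0.9200

0.9200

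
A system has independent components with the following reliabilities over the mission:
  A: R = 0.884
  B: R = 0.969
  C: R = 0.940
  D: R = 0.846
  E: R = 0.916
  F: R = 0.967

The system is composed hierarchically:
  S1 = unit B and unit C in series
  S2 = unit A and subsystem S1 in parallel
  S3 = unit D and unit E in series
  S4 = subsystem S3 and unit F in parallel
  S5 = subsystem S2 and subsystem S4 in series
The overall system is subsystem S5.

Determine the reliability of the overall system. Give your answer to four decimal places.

Series (B and C): 0.969000 × 0.940000 = 0.910860
Parallel (A and [0.910860]): 1 − (1 − 0.884000)(1 − 0.910860) = 0.989660
Series (D and E): 0.846000 × 0.916000 = 0.774936
Parallel ([0.774936] and F): 1 − (1 − 0.774936)(1 − 0.967000) = 0.992573
Series ([0.989660] and [0.992573]): 0.989660 × 0.992573 = 0.9823

0.9823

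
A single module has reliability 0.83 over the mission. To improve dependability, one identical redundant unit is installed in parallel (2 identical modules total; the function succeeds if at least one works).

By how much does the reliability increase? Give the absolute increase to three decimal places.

R_before = 0.83
R_after = 1 − (1 − 0.83)^2 = 0.971
ΔR = 0.971 − 0.83 = 0.141

0.141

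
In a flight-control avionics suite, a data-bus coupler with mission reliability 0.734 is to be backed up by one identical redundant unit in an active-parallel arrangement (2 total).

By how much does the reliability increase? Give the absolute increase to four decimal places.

R_before = 0.734
R_after = 1 − (1 − 0.734)^2 = 0.9292
ΔR = 0.9292 − 0.734 = 0.1952

0.1952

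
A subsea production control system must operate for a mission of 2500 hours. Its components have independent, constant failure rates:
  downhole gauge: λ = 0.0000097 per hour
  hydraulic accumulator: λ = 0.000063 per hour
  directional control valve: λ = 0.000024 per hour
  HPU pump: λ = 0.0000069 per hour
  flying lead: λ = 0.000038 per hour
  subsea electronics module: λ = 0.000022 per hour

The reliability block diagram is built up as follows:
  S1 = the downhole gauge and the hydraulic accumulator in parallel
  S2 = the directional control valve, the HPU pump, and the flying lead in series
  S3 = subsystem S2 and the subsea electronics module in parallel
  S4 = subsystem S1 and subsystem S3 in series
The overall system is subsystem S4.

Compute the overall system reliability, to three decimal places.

R(downhole gauge) = exp(−0.0000097 × 2500) = 0.97604
R(hydraulic accumulator) = exp(−0.000063 × 2500) = 0.85428
R(directional control valve) = exp(−0.000024 × 2500) = 0.94176
R(HPU pump) = exp(−0.0000069 × 2500) = 0.98290
R(flying lead) = exp(−0.000038 × 2500) = 0.90937
R(subsea electronics module) = exp(−0.000022 × 2500) = 0.94649
Parallel (downhole gauge and hydraulic accumulator): 1 − (1 − 0.97604)(1 − 0.85428) = 0.99651
Series (directional control valve, HPU pump, and flying lead): 0.94176 × 0.98290 × 0.90937 = 0.84176
Parallel ([0.84176] and subsea electronics module): 1 − (1 − 0.84176)(1 − 0.94649) = 0.99153
Series ([0.99651] and [0.99153]): 0.99651 × 0.99153 = 0.988

0.988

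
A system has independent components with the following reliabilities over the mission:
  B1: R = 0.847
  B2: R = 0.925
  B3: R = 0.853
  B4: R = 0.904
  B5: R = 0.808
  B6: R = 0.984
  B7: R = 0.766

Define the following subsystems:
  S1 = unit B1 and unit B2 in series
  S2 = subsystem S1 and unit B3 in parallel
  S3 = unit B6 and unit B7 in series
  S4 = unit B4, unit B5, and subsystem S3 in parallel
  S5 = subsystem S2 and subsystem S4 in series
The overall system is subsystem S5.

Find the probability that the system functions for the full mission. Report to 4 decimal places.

0.9638

Series (B1 and B2): 0.847000 × 0.925000 = 0.783475
Parallel ([0.783475] and B3): 1 − (1 − 0.783475)(1 − 0.853000) = 0.968171
Series (B6 and B7): 0.984000 × 0.766000 = 0.753744
Parallel (B4, B5, and [0.753744]): 1 − (1 − 0.904000)(1 − 0.808000)(1 − 0.753744) = 0.995461
Series ([0.968171] and [0.995461]): 0.968171 × 0.995461 = 0.9638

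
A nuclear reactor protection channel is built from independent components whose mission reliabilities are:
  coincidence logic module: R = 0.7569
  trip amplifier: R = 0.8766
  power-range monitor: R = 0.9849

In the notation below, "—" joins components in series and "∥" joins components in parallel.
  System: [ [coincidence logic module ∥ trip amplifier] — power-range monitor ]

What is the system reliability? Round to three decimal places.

0.955

Parallel (coincidence logic module and trip amplifier): 1 − (1 − 0.75690)(1 − 0.87660) = 0.97000
Series ([0.97000] and power-range monitor): 0.97000 × 0.98490 = 0.955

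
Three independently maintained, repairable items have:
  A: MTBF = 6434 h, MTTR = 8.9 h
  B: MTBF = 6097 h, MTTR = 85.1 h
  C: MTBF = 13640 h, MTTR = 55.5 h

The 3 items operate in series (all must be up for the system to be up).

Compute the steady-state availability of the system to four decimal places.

0.9809

A(A) = MTBF/(MTBF+MTTR) = 6434/(6434+8.9) = 0.998619
A(B) = MTBF/(MTBF+MTTR) = 6097/(6097+85.1) = 0.986234
A(C) = MTBF/(MTBF+MTTR) = 13640/(13640+55.5) = 0.995948
Series availability: 0.998619 × 0.986234 × 0.995948 = 0.9809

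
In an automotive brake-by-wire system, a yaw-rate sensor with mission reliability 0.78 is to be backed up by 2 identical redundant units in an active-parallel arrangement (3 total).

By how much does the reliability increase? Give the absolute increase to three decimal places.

R_before = 0.78
R_after = 1 − (1 − 0.78)^3 = 0.989
ΔR = 0.989 − 0.78 = 0.209

0.209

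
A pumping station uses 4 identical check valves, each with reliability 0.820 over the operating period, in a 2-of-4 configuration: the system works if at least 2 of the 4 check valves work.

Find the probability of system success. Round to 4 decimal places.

R = Σ_{i=2}^{4} C(4,i) p^i (1−p)^{4−i} with p = 0.820
C(4,2)·0.820^2·0.180^2 = 0.130715
C(4,3)·0.820^3·0.180^1 = 0.396985
C(4,4)·0.820^4·0.180^0 = 0.452122
Sum = 0.9798

0.9798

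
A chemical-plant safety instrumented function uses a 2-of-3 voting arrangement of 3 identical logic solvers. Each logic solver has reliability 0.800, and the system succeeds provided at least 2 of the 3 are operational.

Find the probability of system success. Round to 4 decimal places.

R = Σ_{i=2}^{3} C(3,i) p^i (1−p)^{3−i} with p = 0.800
C(3,2)·0.800^2·0.200^1 = 0.384000
C(3,3)·0.800^3·0.200^0 = 0.512000
Sum = 0.8960

0.8960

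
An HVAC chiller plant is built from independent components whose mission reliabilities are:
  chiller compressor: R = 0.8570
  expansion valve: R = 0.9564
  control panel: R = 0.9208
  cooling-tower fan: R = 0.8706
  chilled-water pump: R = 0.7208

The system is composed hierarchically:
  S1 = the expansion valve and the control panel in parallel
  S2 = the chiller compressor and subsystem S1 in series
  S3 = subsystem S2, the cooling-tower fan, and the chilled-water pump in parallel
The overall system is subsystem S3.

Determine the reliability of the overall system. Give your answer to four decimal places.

0.9947

Parallel (expansion valve and control panel): 1 − (1 − 0.956400)(1 − 0.920800) = 0.996547
Series (chiller compressor and [0.996547]): 0.857000 × 0.996547 = 0.854041
Parallel ([0.854041], cooling-tower fan, and chilled-water pump): 1 − (1 − 0.854041)(1 − 0.870600)(1 − 0.720800) = 0.9947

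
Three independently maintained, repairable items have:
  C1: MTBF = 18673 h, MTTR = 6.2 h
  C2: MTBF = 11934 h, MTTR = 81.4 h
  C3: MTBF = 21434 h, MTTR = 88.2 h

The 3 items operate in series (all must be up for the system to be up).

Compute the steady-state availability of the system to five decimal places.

0.98883

A(C1) = MTBF/(MTBF+MTTR) = 18673/(18673+6.2) = 0.999668
A(C2) = MTBF/(MTBF+MTTR) = 11934/(11934+81.4) = 0.993225
A(C3) = MTBF/(MTBF+MTTR) = 21434/(21434+88.2) = 0.995902
Series availability: 0.999668 × 0.993225 × 0.995902 = 0.98883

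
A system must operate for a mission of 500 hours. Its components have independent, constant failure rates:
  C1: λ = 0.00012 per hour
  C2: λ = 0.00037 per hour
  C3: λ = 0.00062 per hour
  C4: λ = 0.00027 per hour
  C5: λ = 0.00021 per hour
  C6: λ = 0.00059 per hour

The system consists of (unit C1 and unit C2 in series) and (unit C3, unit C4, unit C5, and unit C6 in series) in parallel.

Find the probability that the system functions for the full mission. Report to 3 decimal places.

R(C1) = exp(−0.00012 × 500) = 0.94176
R(C2) = exp(−0.00037 × 500) = 0.83110
R(C3) = exp(−0.00062 × 500) = 0.73345
R(C4) = exp(−0.00027 × 500) = 0.87372
R(C5) = exp(−0.00021 × 500) = 0.90032
R(C6) = exp(−0.00059 × 500) = 0.74453
Series (C1 and C2): 0.94176 × 0.83110 = 0.78270
Series (C3, C4, C5, and C6): 0.73345 × 0.87372 × 0.90032 × 0.74453 = 0.42956
Parallel ([0.78270] and [0.42956]): 1 − (1 − 0.78270)(1 − 0.42956) = 0.876

0.876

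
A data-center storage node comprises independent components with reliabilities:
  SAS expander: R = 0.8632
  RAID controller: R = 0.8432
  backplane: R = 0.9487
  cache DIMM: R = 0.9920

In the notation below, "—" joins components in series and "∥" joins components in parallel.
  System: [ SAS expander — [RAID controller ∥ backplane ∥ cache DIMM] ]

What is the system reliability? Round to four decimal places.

0.8631

Parallel (RAID controller, backplane, and cache DIMM): 1 − (1 − 0.843200)(1 − 0.948700)(1 − 0.992000) = 0.999936
Series (SAS expander and [0.999936]): 0.863200 × 0.999936 = 0.8631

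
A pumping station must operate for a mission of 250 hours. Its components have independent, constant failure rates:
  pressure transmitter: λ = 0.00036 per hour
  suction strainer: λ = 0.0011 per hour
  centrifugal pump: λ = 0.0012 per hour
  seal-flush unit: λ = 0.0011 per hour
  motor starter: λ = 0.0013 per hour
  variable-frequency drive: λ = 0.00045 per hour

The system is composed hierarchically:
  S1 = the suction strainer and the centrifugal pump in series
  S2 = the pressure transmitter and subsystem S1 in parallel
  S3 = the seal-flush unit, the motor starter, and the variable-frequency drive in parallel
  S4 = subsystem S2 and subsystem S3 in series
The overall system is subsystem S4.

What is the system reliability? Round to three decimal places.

0.956

R(pressure transmitter) = exp(−0.00036 × 250) = 0.91393
R(suction strainer) = exp(−0.0011 × 250) = 0.75957
R(centrifugal pump) = exp(−0.0012 × 250) = 0.74082
R(seal-flush unit) = exp(−0.0011 × 250) = 0.75957
R(motor starter) = exp(−0.0013 × 250) = 0.72253
R(variable-frequency drive) = exp(−0.00045 × 250) = 0.89360
Series (suction strainer and centrifugal pump): 0.75957 × 0.74082 = 0.56270
Parallel (pressure transmitter and [0.56270]): 1 − (1 − 0.91393)(1 − 0.56270) = 0.96236
Parallel (seal-flush unit, motor starter, and variable-frequency drive): 1 − (1 − 0.75957)(1 − 0.72253)(1 − 0.89360) = 0.99290
Series ([0.96236] and [0.99290]): 0.96236 × 0.99290 = 0.956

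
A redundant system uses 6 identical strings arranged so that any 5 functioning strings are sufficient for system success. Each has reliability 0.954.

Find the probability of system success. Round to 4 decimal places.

0.9720

R = Σ_{i=5}^{6} C(6,i) p^i (1−p)^{6−i} with p = 0.954
C(6,5)·0.954^5·0.046^1 = 0.218098
C(6,6)·0.954^6·0.046^0 = 0.753859
Sum = 0.9720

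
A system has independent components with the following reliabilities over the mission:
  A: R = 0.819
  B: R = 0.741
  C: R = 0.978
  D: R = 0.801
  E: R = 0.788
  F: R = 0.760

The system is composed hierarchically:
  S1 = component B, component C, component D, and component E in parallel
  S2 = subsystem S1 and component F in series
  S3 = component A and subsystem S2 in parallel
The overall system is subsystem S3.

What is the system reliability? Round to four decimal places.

0.9565

Parallel (B, C, D, and E): 1 − (1 − 0.741000)(1 − 0.978000)(1 − 0.801000)(1 − 0.788000) = 0.999760
Series ([0.999760] and F): 0.999760 × 0.760000 = 0.759818
Parallel (A and [0.759818]): 1 − (1 − 0.819000)(1 − 0.759818) = 0.9565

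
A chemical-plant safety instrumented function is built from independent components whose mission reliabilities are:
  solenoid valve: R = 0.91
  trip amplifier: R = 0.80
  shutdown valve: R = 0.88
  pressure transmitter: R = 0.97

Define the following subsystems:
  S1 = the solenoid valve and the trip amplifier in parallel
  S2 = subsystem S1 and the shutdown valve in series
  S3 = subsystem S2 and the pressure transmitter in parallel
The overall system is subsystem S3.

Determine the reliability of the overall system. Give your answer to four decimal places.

0.9959

Parallel (solenoid valve and trip amplifier): 1 − (1 − 0.910000)(1 − 0.800000) = 0.982000
Series ([0.982000] and shutdown valve): 0.982000 × 0.880000 = 0.864160
Parallel ([0.864160] and pressure transmitter): 1 − (1 − 0.864160)(1 − 0.970000) = 0.9959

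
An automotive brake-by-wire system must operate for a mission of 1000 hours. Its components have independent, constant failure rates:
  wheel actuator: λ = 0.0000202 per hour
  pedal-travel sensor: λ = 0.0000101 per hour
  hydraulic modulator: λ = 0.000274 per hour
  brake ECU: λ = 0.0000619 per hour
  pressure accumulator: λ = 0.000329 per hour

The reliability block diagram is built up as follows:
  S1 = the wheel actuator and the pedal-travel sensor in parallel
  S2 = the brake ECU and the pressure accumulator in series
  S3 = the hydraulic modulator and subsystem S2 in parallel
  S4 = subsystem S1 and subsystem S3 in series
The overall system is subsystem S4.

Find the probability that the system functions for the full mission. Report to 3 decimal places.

0.922

R(wheel actuator) = exp(−0.0000202 × 1000) = 0.98000
R(pedal-travel sensor) = exp(−0.0000101 × 1000) = 0.98995
R(hydraulic modulator) = exp(−0.000274 × 1000) = 0.76033
R(brake ECU) = exp(−0.0000619 × 1000) = 0.93998
R(pressure accumulator) = exp(−0.000329 × 1000) = 0.71964
Parallel (wheel actuator and pedal-travel sensor): 1 − (1 − 0.98000)(1 − 0.98995) = 0.99980
Series (brake ECU and pressure accumulator): 0.93998 × 0.71964 = 0.67645
Parallel (hydraulic modulator and [0.67645]): 1 − (1 − 0.76033)(1 − 0.67645) = 0.92245
Series ([0.99980] and [0.92245]): 0.99980 × 0.92245 = 0.922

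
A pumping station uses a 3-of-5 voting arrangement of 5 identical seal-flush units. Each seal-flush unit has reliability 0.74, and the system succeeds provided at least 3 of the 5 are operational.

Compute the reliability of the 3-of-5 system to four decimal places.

0.8857

R = Σ_{i=3}^{5} C(5,i) p^i (1−p)^{5−i} with p = 0.74
C(5,3)·0.74^3·0.26^2 = 0.273931
C(5,4)·0.74^4·0.26^1 = 0.389825
C(5,5)·0.74^5·0.26^0 = 0.221901
Sum = 0.8857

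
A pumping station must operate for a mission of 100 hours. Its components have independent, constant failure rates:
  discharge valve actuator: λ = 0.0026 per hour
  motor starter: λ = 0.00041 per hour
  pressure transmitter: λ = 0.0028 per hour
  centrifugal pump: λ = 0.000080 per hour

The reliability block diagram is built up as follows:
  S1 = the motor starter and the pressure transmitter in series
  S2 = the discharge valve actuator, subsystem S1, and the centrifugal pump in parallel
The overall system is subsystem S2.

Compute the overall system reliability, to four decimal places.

0.9995

R(discharge valve actuator) = exp(−0.0026 × 100) = 0.771052
R(motor starter) = exp(−0.00041 × 100) = 0.959829
R(pressure transmitter) = exp(−0.0028 × 100) = 0.755784
R(centrifugal pump) = exp(−0.000080 × 100) = 0.992032
Series (motor starter and pressure transmitter): 0.959829 × 0.755784 = 0.725423
Parallel (discharge valve actuator, [0.725423], and centrifugal pump): 1 − (1 − 0.771052)(1 − 0.725423)(1 − 0.992032) = 0.9995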